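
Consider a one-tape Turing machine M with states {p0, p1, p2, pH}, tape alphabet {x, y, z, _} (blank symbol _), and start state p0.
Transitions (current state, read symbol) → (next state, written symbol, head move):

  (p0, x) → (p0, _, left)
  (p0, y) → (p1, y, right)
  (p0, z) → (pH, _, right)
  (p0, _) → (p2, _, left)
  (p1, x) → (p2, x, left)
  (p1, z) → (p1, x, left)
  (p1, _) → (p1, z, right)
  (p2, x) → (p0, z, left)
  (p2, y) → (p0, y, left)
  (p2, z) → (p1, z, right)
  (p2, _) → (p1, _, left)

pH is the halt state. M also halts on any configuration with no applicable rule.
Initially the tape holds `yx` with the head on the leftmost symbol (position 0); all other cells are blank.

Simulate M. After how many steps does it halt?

p0 | ___[y]x   read y → write y, move right, go to p1
p1 | ___y[x]   read x → write x, move left, go to p2
p2 | ___[y]x   read y → write y, move left, go to p0
p0 | __[_]yx   read _ → write _, move left, go to p2
p2 | _[_]_yx   read _ → write _, move left, go to p1
p1 | [_]__yx   read _ → write z, move right, go to p1
p1 | z[_]_yx   read _ → write z, move right, go to p1
p1 | zz[_]yx   read _ → write z, move right, go to p1
p1 | zzz[y]x
M halts after 8 transitions.

8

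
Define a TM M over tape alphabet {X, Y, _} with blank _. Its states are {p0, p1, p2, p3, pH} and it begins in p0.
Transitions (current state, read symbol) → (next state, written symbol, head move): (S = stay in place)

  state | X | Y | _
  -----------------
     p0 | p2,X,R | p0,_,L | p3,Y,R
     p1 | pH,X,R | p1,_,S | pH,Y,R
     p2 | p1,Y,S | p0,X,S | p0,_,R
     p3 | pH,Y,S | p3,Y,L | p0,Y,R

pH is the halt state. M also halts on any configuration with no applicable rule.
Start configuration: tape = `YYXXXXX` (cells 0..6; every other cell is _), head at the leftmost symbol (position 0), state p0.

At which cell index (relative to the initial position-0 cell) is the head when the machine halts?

p0 | __[Y]YXXXXX   read Y → write _, move L, go to p0
p0 | _[_]_YXXXXX   read _ → write Y, move R, go to p3
p3 | _Y[_]YXXXXX   read _ → write Y, move R, go to p0
p0 | _YY[Y]XXXXX   read Y → write _, move L, go to p0
p0 | _Y[Y]_XXXXX   read Y → write _, move L, go to p0
p0 | _[Y]__XXXXX   read Y → write _, move L, go to p0
p0 | [_]___XXXXX   read _ → write Y, move R, go to p3
p3 | Y[_]__XXXXX   read _ → write Y, move R, go to p0
p0 | YY[_]_XXXXX   read _ → write Y, move R, go to p3
p3 | YYY[_]XXXXX   read _ → write Y, move R, go to p0
p0 | YYYY[X]XXXX   read X → write X, move R, go to p2
p2 | YYYYX[X]XXX   read X → write Y, move S, go to p1
p1 | YYYYX[Y]XXX   read Y → write _, move S, go to p1
p1 | YYYYX[_]XXX   read _ → write Y, move R, go to pH
pH | YYYYXY[X]XX
At halt the head is at cell 4.

4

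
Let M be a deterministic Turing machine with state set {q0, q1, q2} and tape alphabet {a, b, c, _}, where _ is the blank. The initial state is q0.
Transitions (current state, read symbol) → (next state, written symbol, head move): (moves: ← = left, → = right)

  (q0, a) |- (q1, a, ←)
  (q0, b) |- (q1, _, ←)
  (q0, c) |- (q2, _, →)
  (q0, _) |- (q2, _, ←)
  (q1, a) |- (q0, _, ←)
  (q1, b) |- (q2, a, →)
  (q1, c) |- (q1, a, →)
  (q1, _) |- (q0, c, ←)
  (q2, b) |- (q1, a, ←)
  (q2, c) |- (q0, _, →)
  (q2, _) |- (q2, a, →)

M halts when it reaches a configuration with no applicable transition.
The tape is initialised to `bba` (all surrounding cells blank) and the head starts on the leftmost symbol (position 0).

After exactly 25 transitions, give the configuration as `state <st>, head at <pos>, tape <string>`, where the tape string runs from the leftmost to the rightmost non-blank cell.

q0 | ________[b]ba   read b → write _, move ←, go to q1
q1 | _______[_]_ba   read _ → write c, move ←, go to q0
q0 | ______[_]c_ba   read _ → write _, move ←, go to q2
q2 | _____[_]_c_ba   read _ → write a, move →, go to q2
q2 | _____a[_]c_ba   read _ → write a, move →, go to q2
q2 | _____aa[c]_ba   read c → write _, move →, go to q0
q0 | _____aa_[_]ba   read _ → write _, move ←, go to q2
q2 | _____aa[_]_ba   read _ → write a, move →, go to q2
q2 | _____aaa[_]ba   read _ → write a, move →, go to q2
q2 | _____aaaa[b]a   read b → write a, move ←, go to q1
q1 | _____aaa[a]aa   read a → write _, move ←, go to q0
q0 | _____aa[a]_aa   read a → write a, move ←, go to q1
q1 | _____a[a]a_aa   read a → write _, move ←, go to q0
q0 | _____[a]_a_aa   read a → write a, move ←, go to q1
q1 | ____[_]a_a_aa   read _ → write c, move ←, go to q0
q0 | ___[_]ca_a_aa   read _ → write _, move ←, go to q2
q2 | __[_]_ca_a_aa   read _ → write a, move →, go to q2
q2 | __a[_]ca_a_aa   read _ → write a, move →, go to q2
q2 | __aa[c]a_a_aa   read c → write _, move →, go to q0
q0 | __aa_[a]_a_aa   read a → write a, move ←, go to q1
q1 | __aa[_]a_a_aa   read _ → write c, move ←, go to q0
q0 | __a[a]ca_a_aa   read a → write a, move ←, go to q1
q1 | __[a]aca_a_aa   read a → write _, move ←, go to q0
q0 | _[_]_aca_a_aa   read _ → write _, move ←, go to q2
q2 | [_]__aca_a_aa   read _ → write a, move →, go to q2
q2 | a[_]_aca_a_aa
After 25 steps: state q2, head at -7, tape a__aca_a_aa.

state q2, head at -7, tape a__aca_a_aa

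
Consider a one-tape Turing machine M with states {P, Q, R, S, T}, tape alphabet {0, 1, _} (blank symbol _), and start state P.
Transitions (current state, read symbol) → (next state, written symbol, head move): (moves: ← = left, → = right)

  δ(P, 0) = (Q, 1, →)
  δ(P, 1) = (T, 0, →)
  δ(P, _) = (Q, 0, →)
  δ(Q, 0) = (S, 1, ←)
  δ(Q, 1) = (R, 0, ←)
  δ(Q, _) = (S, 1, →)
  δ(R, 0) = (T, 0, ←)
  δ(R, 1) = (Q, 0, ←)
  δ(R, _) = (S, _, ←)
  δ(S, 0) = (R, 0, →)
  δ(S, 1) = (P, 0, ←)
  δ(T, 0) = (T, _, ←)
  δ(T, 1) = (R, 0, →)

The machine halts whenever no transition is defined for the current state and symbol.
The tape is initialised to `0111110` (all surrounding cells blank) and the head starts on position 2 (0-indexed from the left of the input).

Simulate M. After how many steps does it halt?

16

state=P head=2 tape=__01[1]1110   (P,1)→(T,0,→)
state=T head=3 tape=__010[1]110   (T,1)→(R,0,→)
state=R head=4 tape=__0100[1]10   (R,1)→(Q,0,←)
state=Q head=3 tape=__010[0]010   (Q,0)→(S,1,←)
state=S head=2 tape=__01[0]1010   (S,0)→(R,0,→)
state=R head=3 tape=__010[1]010   (R,1)→(Q,0,←)
state=Q head=2 tape=__01[0]0010   (Q,0)→(S,1,←)
state=S head=1 tape=__0[1]10010   (S,1)→(P,0,←)
state=P head=0 tape=__[0]010010   (P,0)→(Q,1,→)
state=Q head=1 tape=__1[0]10010   (Q,0)→(S,1,←)
state=S head=0 tape=__[1]110010   (S,1)→(P,0,←)
state=P head=-1 tape=_[_]0110010   (P,_)→(Q,0,→)
state=Q head=0 tape=_0[0]110010   (Q,0)→(S,1,←)
state=S head=-1 tape=_[0]1110010   (S,0)→(R,0,→)
state=R head=0 tape=_0[1]110010   (R,1)→(Q,0,←)
state=Q head=-1 tape=_[0]0110010   (Q,0)→(S,1,←)
state=S head=-2 tape=[_]10110010
M halts after 16 transitions.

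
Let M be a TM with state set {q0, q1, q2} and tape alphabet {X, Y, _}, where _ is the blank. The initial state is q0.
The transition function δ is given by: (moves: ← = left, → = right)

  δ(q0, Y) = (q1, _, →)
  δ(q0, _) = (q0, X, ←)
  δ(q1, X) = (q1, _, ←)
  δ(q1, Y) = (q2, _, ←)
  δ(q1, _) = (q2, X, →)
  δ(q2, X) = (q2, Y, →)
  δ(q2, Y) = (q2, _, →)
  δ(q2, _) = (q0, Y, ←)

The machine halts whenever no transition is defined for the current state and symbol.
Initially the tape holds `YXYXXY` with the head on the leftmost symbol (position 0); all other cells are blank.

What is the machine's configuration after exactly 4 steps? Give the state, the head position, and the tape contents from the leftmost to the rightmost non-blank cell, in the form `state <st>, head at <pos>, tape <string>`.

state=q0 head=0 tape=[Y]XYXXY   (q0,Y)→(q1,_,→)
state=q1 head=1 tape=_[X]YXXY   (q1,X)→(q1,_,←)
state=q1 head=0 tape=[_]_YXXY   (q1,_)→(q2,X,→)
state=q2 head=1 tape=X[_]YXXY   (q2,_)→(q0,Y,←)
state=q0 head=0 tape=[X]YYXXY
After 4 steps: state q0, head at 0, tape XYYXXY.

state q0, head at 0, tape XYYXXY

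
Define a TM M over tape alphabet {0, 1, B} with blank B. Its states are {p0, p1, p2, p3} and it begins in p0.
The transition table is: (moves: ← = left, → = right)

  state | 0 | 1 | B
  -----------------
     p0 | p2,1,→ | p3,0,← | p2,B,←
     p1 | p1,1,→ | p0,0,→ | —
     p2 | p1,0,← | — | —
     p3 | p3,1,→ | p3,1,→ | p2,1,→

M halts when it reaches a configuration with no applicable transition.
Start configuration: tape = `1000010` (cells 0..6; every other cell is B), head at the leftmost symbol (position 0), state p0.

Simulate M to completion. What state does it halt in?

p0 | B[1]000010   read 1 → write 0, move ←, go to p3
p3 | [B]0000010   read B → write 1, move →, go to p2
p2 | 1[0]000010   read 0 → write 0, move ←, go to p1
p1 | [1]0000010   read 1 → write 0, move →, go to p0
p0 | 0[0]000010   read 0 → write 1, move →, go to p2
p2 | 01[0]00010   read 0 → write 0, move ←, go to p1
p1 | 0[1]000010   read 1 → write 0, move →, go to p0
p0 | 00[0]00010   read 0 → write 1, move →, go to p2
p2 | 001[0]0010   read 0 → write 0, move ←, go to p1
p1 | 00[1]00010   read 1 → write 0, move →, go to p0
p0 | 000[0]0010   read 0 → write 1, move →, go to p2
p2 | 0001[0]010   read 0 → write 0, move ←, go to p1
p1 | 000[1]0010   read 1 → write 0, move →, go to p0
p0 | 0000[0]010   read 0 → write 1, move →, go to p2
p2 | 00001[0]10   read 0 → write 0, move ←, go to p1
p1 | 0000[1]010   read 1 → write 0, move →, go to p0
p0 | 00000[0]10   read 0 → write 1, move →, go to p2
p2 | 000001[1]0
No transition is defined for (p2, 1); M halts in state p2.

p2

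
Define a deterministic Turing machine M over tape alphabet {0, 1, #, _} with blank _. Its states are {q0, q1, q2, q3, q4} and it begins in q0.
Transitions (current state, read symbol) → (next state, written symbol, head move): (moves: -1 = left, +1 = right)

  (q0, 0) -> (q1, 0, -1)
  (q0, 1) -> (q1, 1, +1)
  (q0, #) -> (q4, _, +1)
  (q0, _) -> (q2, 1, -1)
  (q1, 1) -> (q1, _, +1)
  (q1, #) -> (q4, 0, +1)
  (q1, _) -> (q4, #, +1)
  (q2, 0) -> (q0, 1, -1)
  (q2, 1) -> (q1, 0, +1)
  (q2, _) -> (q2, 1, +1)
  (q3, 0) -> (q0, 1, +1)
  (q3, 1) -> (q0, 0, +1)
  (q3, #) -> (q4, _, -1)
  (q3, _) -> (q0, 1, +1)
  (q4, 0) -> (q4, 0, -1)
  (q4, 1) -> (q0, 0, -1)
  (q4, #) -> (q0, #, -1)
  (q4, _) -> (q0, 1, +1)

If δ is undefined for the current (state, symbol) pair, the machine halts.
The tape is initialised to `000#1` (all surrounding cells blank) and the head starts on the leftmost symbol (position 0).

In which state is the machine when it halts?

q1

state=q0 head=0 tape=_____[0]00#1   (q0,0)→(q1,0,-1)
state=q1 head=-1 tape=____[_]000#1   (q1,_)→(q4,#,+1)
state=q4 head=0 tape=____#[0]00#1   (q4,0)→(q4,0,-1)
state=q4 head=-1 tape=____[#]000#1   (q4,#)→(q0,#,-1)
state=q0 head=-2 tape=___[_]#000#1   (q0,_)→(q2,1,-1)
state=q2 head=-3 tape=__[_]1#000#1   (q2,_)→(q2,1,+1)
state=q2 head=-2 tape=__1[1]#000#1   (q2,1)→(q1,0,+1)
state=q1 head=-1 tape=__10[#]000#1   (q1,#)→(q4,0,+1)
state=q4 head=0 tape=__100[0]00#1   (q4,0)→(q4,0,-1)
state=q4 head=-1 tape=__10[0]000#1   (q4,0)→(q4,0,-1)
state=q4 head=-2 tape=__1[0]0000#1   (q4,0)→(q4,0,-1)
state=q4 head=-3 tape=__[1]00000#1   (q4,1)→(q0,0,-1)
state=q0 head=-4 tape=_[_]000000#1   (q0,_)→(q2,1,-1)
state=q2 head=-5 tape=[_]1000000#1   (q2,_)→(q2,1,+1)
state=q2 head=-4 tape=1[1]000000#1   (q2,1)→(q1,0,+1)
state=q1 head=-3 tape=10[0]00000#1
No transition is defined for (q1, 0); M halts in state q1.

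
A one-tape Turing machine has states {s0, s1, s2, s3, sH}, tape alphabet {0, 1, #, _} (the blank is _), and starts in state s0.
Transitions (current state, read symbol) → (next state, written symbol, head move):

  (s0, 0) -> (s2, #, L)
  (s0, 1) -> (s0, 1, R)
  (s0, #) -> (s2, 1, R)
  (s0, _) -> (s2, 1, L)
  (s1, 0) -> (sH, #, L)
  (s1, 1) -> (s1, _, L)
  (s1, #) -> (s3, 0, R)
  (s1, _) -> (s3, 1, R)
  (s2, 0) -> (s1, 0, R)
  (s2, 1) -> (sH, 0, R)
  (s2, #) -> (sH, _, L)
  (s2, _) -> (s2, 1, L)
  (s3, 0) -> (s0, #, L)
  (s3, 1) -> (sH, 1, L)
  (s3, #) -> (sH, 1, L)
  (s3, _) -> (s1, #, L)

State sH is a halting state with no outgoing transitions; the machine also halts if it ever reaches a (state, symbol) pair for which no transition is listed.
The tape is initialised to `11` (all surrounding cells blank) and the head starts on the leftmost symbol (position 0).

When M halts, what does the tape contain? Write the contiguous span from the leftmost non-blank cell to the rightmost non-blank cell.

state=s0 head=0 tape=[1]1_   (s0,1)→(s0,1,R)
state=s0 head=1 tape=1[1]_   (s0,1)→(s0,1,R)
state=s0 head=2 tape=11[_]   (s0,_)→(s2,1,L)
state=s2 head=1 tape=1[1]1   (s2,1)→(sH,0,R)
state=sH head=2 tape=10[1]
The non-blank tape span at halt is 101.

101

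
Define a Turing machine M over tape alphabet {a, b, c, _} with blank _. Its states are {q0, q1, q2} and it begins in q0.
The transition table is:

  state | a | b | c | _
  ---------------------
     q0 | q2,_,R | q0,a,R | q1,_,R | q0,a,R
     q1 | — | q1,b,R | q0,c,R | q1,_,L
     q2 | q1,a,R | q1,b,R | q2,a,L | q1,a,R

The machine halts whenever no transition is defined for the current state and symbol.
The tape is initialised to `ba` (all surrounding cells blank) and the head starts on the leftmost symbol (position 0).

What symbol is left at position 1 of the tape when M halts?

_

state=q0 head=0 tape=[b]a__   (q0,b)→(q0,a,R)
state=q0 head=1 tape=a[a]__   (q0,a)→(q2,_,R)
state=q2 head=2 tape=a_[_]_   (q2,_)→(q1,a,R)
state=q1 head=3 tape=a_a[_]   (q1,_)→(q1,_,L)
state=q1 head=2 tape=a_[a]_
Cell 1 holds _ when M halts.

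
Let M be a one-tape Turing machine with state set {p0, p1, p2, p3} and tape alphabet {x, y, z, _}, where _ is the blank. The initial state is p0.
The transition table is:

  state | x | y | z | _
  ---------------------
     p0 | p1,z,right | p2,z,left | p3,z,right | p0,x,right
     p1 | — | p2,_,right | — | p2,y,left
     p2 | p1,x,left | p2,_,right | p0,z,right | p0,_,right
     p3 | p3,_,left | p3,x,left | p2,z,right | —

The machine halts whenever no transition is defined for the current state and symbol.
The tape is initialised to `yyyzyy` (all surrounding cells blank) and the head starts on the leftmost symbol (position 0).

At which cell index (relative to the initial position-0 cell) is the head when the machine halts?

state=p0 head=0 tape=_[y]yyzyy   (p0,y)→(p2,z,left)
state=p2 head=-1 tape=[_]zyyzyy   (p2,_)→(p0,_,right)
state=p0 head=0 tape=_[z]yyzyy   (p0,z)→(p3,z,right)
state=p3 head=1 tape=_z[y]yzyy   (p3,y)→(p3,x,left)
state=p3 head=0 tape=_[z]xyzyy   (p3,z)→(p2,z,right)
state=p2 head=1 tape=_z[x]yzyy   (p2,x)→(p1,x,left)
state=p1 head=0 tape=_[z]xyzyy
At halt the head is at cell 0.

0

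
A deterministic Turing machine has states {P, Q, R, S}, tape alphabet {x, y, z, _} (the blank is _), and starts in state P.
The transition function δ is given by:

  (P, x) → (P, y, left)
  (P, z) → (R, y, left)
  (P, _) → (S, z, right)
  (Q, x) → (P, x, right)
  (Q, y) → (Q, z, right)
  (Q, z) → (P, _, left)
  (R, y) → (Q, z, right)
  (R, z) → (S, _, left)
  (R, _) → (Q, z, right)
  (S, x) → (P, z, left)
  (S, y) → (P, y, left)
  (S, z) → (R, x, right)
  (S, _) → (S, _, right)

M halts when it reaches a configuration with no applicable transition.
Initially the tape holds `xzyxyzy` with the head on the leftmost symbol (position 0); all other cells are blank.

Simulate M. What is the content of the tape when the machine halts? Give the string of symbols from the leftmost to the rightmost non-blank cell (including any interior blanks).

xzz_yxyzy

state=P head=0 tape=__[x]zyxyzy   (P,x)→(P,y,left)
state=P head=-1 tape=_[_]yzyxyzy   (P,_)→(S,z,right)
state=S head=0 tape=_z[y]zyxyzy   (S,y)→(P,y,left)
state=P head=-1 tape=_[z]yzyxyzy   (P,z)→(R,y,left)
state=R head=-2 tape=[_]yyzyxyzy   (R,_)→(Q,z,right)
state=Q head=-1 tape=z[y]yzyxyzy   (Q,y)→(Q,z,right)
state=Q head=0 tape=zz[y]zyxyzy   (Q,y)→(Q,z,right)
state=Q head=1 tape=zzz[z]yxyzy   (Q,z)→(P,_,left)
state=P head=0 tape=zz[z]_yxyzy   (P,z)→(R,y,left)
state=R head=-1 tape=z[z]y_yxyzy   (R,z)→(S,_,left)
state=S head=-2 tape=[z]_y_yxyzy   (S,z)→(R,x,right)
state=R head=-1 tape=x[_]y_yxyzy   (R,_)→(Q,z,right)
state=Q head=0 tape=xz[y]_yxyzy   (Q,y)→(Q,z,right)
state=Q head=1 tape=xzz[_]yxyzy
The non-blank tape span at halt is xzz_yxyzy.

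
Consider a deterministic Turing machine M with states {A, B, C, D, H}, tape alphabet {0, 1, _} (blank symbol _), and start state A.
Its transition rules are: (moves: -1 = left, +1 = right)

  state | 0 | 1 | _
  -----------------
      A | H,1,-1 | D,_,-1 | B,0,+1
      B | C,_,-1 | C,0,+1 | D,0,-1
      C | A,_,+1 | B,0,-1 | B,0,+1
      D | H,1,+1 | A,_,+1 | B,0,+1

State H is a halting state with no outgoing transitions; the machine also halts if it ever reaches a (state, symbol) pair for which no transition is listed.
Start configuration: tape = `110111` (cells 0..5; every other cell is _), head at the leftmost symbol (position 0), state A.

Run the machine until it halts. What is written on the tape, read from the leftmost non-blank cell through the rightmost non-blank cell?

1010111

state=A head=0 tape=_[1]10111   (A,1)→(D,_,-1)
state=D head=-1 tape=[_]_10111   (D,_)→(B,0,+1)
state=B head=0 tape=0[_]10111   (B,_)→(D,0,-1)
state=D head=-1 tape=[0]010111   (D,0)→(H,1,+1)
state=H head=0 tape=1[0]10111
The non-blank tape span at halt is 1010111.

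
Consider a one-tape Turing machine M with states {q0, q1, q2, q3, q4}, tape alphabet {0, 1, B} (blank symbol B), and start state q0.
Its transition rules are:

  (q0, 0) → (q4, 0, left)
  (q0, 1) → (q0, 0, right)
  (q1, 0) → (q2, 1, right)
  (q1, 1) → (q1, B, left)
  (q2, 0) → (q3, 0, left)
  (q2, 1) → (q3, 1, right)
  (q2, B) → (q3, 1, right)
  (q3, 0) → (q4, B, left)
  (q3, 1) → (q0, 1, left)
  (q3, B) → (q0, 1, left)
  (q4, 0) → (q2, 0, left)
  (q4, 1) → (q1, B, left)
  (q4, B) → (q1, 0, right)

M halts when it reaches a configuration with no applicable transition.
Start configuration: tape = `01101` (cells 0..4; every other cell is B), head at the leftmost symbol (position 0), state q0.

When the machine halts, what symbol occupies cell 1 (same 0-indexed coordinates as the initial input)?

B

q0 | BB[0]1101   read 0 → write 0, move left, go to q4
q4 | B[B]01101   read B → write 0, move right, go to q1
q1 | B0[0]1101   read 0 → write 1, move right, go to q2
q2 | B01[1]101   read 1 → write 1, move right, go to q3
q3 | B011[1]01   read 1 → write 1, move left, go to q0
q0 | B01[1]101   read 1 → write 0, move right, go to q0
q0 | B010[1]01   read 1 → write 0, move right, go to q0
q0 | B0100[0]1   read 0 → write 0, move left, go to q4
q4 | B010[0]01   read 0 → write 0, move left, go to q2
q2 | B01[0]001   read 0 → write 0, move left, go to q3
q3 | B0[1]0001   read 1 → write 1, move left, go to q0
q0 | B[0]10001   read 0 → write 0, move left, go to q4
q4 | [B]010001   read B → write 0, move right, go to q1
q1 | 0[0]10001   read 0 → write 1, move right, go to q2
q2 | 01[1]0001   read 1 → write 1, move right, go to q3
q3 | 011[0]001   read 0 → write B, move left, go to q4
q4 | 01[1]B001   read 1 → write B, move left, go to q1
q1 | 0[1]BB001   read 1 → write B, move left, go to q1
q1 | [0]BBB001   read 0 → write 1, move right, go to q2
q2 | 1[B]BB001   read B → write 1, move right, go to q3
q3 | 11[B]B001   read B → write 1, move left, go to q0
q0 | 1[1]1B001   read 1 → write 0, move right, go to q0
q0 | 10[1]B001   read 1 → write 0, move right, go to q0
q0 | 100[B]001
Cell 1 holds B when M halts.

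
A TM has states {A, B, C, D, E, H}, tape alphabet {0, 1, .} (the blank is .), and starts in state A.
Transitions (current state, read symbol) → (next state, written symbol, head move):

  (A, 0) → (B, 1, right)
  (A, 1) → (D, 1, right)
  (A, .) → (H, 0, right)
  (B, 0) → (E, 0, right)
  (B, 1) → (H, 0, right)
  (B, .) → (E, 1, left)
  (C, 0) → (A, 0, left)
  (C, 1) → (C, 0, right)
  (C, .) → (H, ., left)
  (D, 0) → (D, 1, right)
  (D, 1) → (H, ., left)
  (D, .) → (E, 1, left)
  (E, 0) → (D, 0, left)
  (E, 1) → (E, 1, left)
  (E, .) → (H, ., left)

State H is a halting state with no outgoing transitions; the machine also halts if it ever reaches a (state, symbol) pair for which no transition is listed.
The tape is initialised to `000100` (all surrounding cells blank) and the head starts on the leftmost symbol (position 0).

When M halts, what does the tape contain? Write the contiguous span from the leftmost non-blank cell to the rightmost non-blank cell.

111.00

A | [0]00100   read 0 → write 1, move right, go to B
B | 1[0]0100   read 0 → write 0, move right, go to E
E | 10[0]100   read 0 → write 0, move left, go to D
D | 1[0]0100   read 0 → write 1, move right, go to D
D | 11[0]100   read 0 → write 1, move right, go to D
D | 111[1]00   read 1 → write ., move left, go to H
H | 11[1].00
The non-blank tape span at halt is 111.00.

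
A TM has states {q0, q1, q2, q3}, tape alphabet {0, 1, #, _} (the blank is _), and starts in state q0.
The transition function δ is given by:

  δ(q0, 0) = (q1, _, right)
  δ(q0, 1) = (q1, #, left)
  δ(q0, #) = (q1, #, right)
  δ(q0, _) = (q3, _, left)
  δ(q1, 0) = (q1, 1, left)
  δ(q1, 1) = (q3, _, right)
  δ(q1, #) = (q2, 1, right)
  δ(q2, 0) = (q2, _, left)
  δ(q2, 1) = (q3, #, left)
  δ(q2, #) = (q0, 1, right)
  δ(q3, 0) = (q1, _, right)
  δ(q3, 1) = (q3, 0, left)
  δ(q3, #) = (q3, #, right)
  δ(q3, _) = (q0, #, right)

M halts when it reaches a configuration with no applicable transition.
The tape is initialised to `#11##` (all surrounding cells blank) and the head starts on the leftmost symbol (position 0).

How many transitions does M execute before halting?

state=q0 head=0 tape=[#]11##_   (q0,#)→(q1,#,right)
state=q1 head=1 tape=#[1]1##_   (q1,1)→(q3,_,right)
state=q3 head=2 tape=#_[1]##_   (q3,1)→(q3,0,left)
state=q3 head=1 tape=#[_]0##_   (q3,_)→(q0,#,right)
state=q0 head=2 tape=##[0]##_   (q0,0)→(q1,_,right)
state=q1 head=3 tape=##_[#]#_   (q1,#)→(q2,1,right)
state=q2 head=4 tape=##_1[#]_   (q2,#)→(q0,1,right)
state=q0 head=5 tape=##_11[_]   (q0,_)→(q3,_,left)
state=q3 head=4 tape=##_1[1]_   (q3,1)→(q3,0,left)
state=q3 head=3 tape=##_[1]0_   (q3,1)→(q3,0,left)
state=q3 head=2 tape=##[_]00_   (q3,_)→(q0,#,right)
state=q0 head=3 tape=###[0]0_   (q0,0)→(q1,_,right)
state=q1 head=4 tape=###_[0]_   (q1,0)→(q1,1,left)
state=q1 head=3 tape=###[_]1_
M halts after 13 transitions.

13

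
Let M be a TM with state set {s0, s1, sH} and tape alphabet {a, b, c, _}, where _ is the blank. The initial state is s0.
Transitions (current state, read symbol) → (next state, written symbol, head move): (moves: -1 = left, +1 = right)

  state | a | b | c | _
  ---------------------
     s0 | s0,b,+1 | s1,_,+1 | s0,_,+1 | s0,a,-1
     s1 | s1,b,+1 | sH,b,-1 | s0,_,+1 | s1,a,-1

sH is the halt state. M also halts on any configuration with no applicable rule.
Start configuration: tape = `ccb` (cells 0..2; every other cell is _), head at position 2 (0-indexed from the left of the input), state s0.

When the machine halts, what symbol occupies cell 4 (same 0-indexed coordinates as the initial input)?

s0 | cc[b]___   read b → write _, move +1, go to s1
s1 | cc_[_]__   read _ → write a, move -1, go to s1
s1 | cc[_]a__   read _ → write a, move -1, go to s1
s1 | c[c]aa__   read c → write _, move +1, go to s0
s0 | c_[a]a__   read a → write b, move +1, go to s0
s0 | c_b[a]__   read a → write b, move +1, go to s0
s0 | c_bb[_]_   read _ → write a, move -1, go to s0
s0 | c_b[b]a_   read b → write _, move +1, go to s1
s1 | c_b_[a]_   read a → write b, move +1, go to s1
s1 | c_b_b[_]   read _ → write a, move -1, go to s1
s1 | c_b_[b]a   read b → write b, move -1, go to sH
sH | c_b[_]ba
Cell 4 holds b when M halts.

b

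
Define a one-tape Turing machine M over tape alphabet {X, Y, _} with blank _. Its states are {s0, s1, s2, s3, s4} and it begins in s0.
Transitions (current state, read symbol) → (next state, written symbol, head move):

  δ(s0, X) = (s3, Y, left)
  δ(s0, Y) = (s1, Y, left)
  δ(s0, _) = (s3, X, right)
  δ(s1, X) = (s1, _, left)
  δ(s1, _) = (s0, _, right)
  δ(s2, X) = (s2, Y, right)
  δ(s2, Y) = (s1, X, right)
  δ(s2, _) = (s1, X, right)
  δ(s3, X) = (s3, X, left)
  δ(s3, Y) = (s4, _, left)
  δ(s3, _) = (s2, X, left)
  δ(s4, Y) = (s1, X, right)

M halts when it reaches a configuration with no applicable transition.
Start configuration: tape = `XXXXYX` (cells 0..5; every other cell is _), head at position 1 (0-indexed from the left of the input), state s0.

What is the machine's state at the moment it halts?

state=s0 head=1 tape=___X[X]XXYX   (s0,X)→(s3,Y,left)
state=s3 head=0 tape=___[X]YXXYX   (s3,X)→(s3,X,left)
state=s3 head=-1 tape=__[_]XYXXYX   (s3,_)→(s2,X,left)
state=s2 head=-2 tape=_[_]XXYXXYX   (s2,_)→(s1,X,right)
state=s1 head=-1 tape=_X[X]XYXXYX   (s1,X)→(s1,_,left)
state=s1 head=-2 tape=_[X]_XYXXYX   (s1,X)→(s1,_,left)
state=s1 head=-3 tape=[_]__XYXXYX   (s1,_)→(s0,_,right)
state=s0 head=-2 tape=_[_]_XYXXYX   (s0,_)→(s3,X,right)
state=s3 head=-1 tape=_X[_]XYXXYX   (s3,_)→(s2,X,left)
state=s2 head=-2 tape=_[X]XXYXXYX   (s2,X)→(s2,Y,right)
state=s2 head=-1 tape=_Y[X]XYXXYX   (s2,X)→(s2,Y,right)
state=s2 head=0 tape=_YY[X]YXXYX   (s2,X)→(s2,Y,right)
state=s2 head=1 tape=_YYY[Y]XXYX   (s2,Y)→(s1,X,right)
state=s1 head=2 tape=_YYYX[X]XYX   (s1,X)→(s1,_,left)
state=s1 head=1 tape=_YYY[X]_XYX   (s1,X)→(s1,_,left)
state=s1 head=0 tape=_YY[Y]__XYX
No transition is defined for (s1, Y); M halts in state s1.

s1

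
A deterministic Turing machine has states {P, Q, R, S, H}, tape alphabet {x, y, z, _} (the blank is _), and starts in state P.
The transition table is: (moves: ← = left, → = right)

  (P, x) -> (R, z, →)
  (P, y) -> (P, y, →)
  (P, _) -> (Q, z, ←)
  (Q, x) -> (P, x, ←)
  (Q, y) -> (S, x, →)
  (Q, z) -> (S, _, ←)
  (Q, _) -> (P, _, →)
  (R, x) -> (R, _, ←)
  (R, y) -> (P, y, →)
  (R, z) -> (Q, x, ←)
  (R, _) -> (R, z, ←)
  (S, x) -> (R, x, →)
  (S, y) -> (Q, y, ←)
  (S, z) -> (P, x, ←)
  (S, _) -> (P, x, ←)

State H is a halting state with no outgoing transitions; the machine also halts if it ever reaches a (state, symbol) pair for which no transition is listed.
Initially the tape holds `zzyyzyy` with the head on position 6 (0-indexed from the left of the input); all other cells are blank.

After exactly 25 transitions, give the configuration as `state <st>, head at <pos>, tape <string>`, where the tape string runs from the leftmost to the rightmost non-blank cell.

P | zzyyzy[y]_   read y → write y, move →, go to P
P | zzyyzyy[_]   read _ → write z, move ←, go to Q
Q | zzyyzy[y]z   read y → write x, move →, go to S
S | zzyyzyx[z]   read z → write x, move ←, go to P
P | zzyyzy[x]x   read x → write z, move →, go to R
R | zzyyzyz[x]   read x → write _, move ←, go to R
R | zzyyzy[z]_   read z → write x, move ←, go to Q
Q | zzyyz[y]x_   read y → write x, move →, go to S
S | zzyyzx[x]_   read x → write x, move →, go to R
R | zzyyzxx[_]   read _ → write z, move ←, go to R
R | zzyyzx[x]z   read x → write _, move ←, go to R
R | zzyyz[x]_z   read x → write _, move ←, go to R
R | zzyy[z]__z   read z → write x, move ←, go to Q
Q | zzy[y]x__z   read y → write x, move →, go to S
S | zzyx[x]__z   read x → write x, move →, go to R
R | zzyxx[_]_z   read _ → write z, move ←, go to R
R | zzyx[x]z_z   read x → write _, move ←, go to R
R | zzy[x]_z_z   read x → write _, move ←, go to R
R | zz[y]__z_z   read y → write y, move →, go to P
P | zzy[_]_z_z   read _ → write z, move ←, go to Q
Q | zz[y]z_z_z   read y → write x, move →, go to S
S | zzx[z]_z_z   read z → write x, move ←, go to P
P | zz[x]x_z_z   read x → write z, move →, go to R
R | zzz[x]_z_z   read x → write _, move ←, go to R
R | zz[z]__z_z   read z → write x, move ←, go to Q
Q | z[z]x__z_z
After 25 steps: state Q, head at 1, tape zzx__z_z.

state Q, head at 1, tape zzx__z_z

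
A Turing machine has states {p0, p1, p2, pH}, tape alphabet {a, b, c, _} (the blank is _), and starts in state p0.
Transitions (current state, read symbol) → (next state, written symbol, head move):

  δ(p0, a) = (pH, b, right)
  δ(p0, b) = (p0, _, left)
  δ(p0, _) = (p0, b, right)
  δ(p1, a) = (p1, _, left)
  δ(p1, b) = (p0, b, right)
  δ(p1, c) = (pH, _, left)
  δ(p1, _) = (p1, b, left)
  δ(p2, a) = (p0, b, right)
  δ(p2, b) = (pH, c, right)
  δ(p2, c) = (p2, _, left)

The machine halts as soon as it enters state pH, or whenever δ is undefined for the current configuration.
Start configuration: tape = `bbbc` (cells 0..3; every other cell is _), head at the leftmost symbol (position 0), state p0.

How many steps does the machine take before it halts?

21

p0 | ___[b]bbc   read b → write _, move left, go to p0
p0 | __[_]_bbc   read _ → write b, move right, go to p0
p0 | __b[_]bbc   read _ → write b, move right, go to p0
p0 | __bb[b]bc   read b → write _, move left, go to p0
p0 | __b[b]_bc   read b → write _, move left, go to p0
p0 | __[b]__bc   read b → write _, move left, go to p0
p0 | _[_]___bc   read _ → write b, move right, go to p0
p0 | _b[_]__bc   read _ → write b, move right, go to p0
p0 | _bb[_]_bc   read _ → write b, move right, go to p0
p0 | _bbb[_]bc   read _ → write b, move right, go to p0
p0 | _bbbb[b]c   read b → write _, move left, go to p0
p0 | _bbb[b]_c   read b → write _, move left, go to p0
p0 | _bb[b]__c   read b → write _, move left, go to p0
p0 | _b[b]___c   read b → write _, move left, go to p0
p0 | _[b]____c   read b → write _, move left, go to p0
p0 | [_]_____c   read _ → write b, move right, go to p0
p0 | b[_]____c   read _ → write b, move right, go to p0
p0 | bb[_]___c   read _ → write b, move right, go to p0
p0 | bbb[_]__c   read _ → write b, move right, go to p0
p0 | bbbb[_]_c   read _ → write b, move right, go to p0
p0 | bbbbb[_]c   read _ → write b, move right, go to p0
p0 | bbbbbb[c]
M halts after 21 transitions.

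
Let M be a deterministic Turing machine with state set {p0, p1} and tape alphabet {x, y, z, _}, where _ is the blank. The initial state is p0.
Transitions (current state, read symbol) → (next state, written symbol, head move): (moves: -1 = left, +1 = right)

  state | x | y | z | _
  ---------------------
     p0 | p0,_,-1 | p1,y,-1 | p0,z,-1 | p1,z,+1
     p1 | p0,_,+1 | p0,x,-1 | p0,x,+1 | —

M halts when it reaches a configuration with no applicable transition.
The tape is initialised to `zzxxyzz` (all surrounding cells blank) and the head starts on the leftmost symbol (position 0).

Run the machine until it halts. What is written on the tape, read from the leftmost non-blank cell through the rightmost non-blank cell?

state=p0 head=0 tape=___[z]zxxyzz   (p0,z)→(p0,z,-1)
state=p0 head=-1 tape=__[_]zzxxyzz   (p0,_)→(p1,z,+1)
state=p1 head=0 tape=__z[z]zxxyzz   (p1,z)→(p0,x,+1)
state=p0 head=1 tape=__zx[z]xxyzz   (p0,z)→(p0,z,-1)
state=p0 head=0 tape=__z[x]zxxyzz   (p0,x)→(p0,_,-1)
state=p0 head=-1 tape=__[z]_zxxyzz   (p0,z)→(p0,z,-1)
state=p0 head=-2 tape=_[_]z_zxxyzz   (p0,_)→(p1,z,+1)
state=p1 head=-1 tape=_z[z]_zxxyzz   (p1,z)→(p0,x,+1)
state=p0 head=0 tape=_zx[_]zxxyzz   (p0,_)→(p1,z,+1)
state=p1 head=1 tape=_zxz[z]xxyzz   (p1,z)→(p0,x,+1)
state=p0 head=2 tape=_zxzx[x]xyzz   (p0,x)→(p0,_,-1)
state=p0 head=1 tape=_zxz[x]_xyzz   (p0,x)→(p0,_,-1)
state=p0 head=0 tape=_zx[z]__xyzz   (p0,z)→(p0,z,-1)
state=p0 head=-1 tape=_z[x]z__xyzz   (p0,x)→(p0,_,-1)
state=p0 head=-2 tape=_[z]_z__xyzz   (p0,z)→(p0,z,-1)
state=p0 head=-3 tape=[_]z_z__xyzz   (p0,_)→(p1,z,+1)
state=p1 head=-2 tape=z[z]_z__xyzz   (p1,z)→(p0,x,+1)
state=p0 head=-1 tape=zx[_]z__xyzz   (p0,_)→(p1,z,+1)
state=p1 head=0 tape=zxz[z]__xyzz   (p1,z)→(p0,x,+1)
state=p0 head=1 tape=zxzx[_]_xyzz   (p0,_)→(p1,z,+1)
state=p1 head=2 tape=zxzxz[_]xyzz
The non-blank tape span at halt is zxzxz_xyzz.

zxzxz_xyzz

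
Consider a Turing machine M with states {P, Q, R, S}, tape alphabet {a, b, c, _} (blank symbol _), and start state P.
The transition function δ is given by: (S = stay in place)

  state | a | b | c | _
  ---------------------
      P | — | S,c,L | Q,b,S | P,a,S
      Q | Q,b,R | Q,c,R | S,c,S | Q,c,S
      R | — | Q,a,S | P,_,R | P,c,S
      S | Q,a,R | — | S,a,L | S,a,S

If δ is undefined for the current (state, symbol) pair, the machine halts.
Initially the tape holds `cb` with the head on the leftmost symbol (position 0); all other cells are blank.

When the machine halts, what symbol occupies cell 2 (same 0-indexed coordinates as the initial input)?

P | _[c]b__   read c → write b, move S, go to Q
Q | _[b]b__   read b → write c, move R, go to Q
Q | _c[b]__   read b → write c, move R, go to Q
Q | _cc[_]_   read _ → write c, move S, go to Q
Q | _cc[c]_   read c → write c, move S, go to S
S | _cc[c]_   read c → write a, move L, go to S
S | _c[c]a_   read c → write a, move L, go to S
S | _[c]aa_   read c → write a, move L, go to S
S | [_]aaa_   read _ → write a, move S, go to S
S | [a]aaa_   read a → write a, move R, go to Q
Q | a[a]aa_   read a → write b, move R, go to Q
Q | ab[a]a_   read a → write b, move R, go to Q
Q | abb[a]_   read a → write b, move R, go to Q
Q | abbb[_]   read _ → write c, move S, go to Q
Q | abbb[c]   read c → write c, move S, go to S
S | abbb[c]   read c → write a, move L, go to S
S | abb[b]a
Cell 2 holds b when M halts.

b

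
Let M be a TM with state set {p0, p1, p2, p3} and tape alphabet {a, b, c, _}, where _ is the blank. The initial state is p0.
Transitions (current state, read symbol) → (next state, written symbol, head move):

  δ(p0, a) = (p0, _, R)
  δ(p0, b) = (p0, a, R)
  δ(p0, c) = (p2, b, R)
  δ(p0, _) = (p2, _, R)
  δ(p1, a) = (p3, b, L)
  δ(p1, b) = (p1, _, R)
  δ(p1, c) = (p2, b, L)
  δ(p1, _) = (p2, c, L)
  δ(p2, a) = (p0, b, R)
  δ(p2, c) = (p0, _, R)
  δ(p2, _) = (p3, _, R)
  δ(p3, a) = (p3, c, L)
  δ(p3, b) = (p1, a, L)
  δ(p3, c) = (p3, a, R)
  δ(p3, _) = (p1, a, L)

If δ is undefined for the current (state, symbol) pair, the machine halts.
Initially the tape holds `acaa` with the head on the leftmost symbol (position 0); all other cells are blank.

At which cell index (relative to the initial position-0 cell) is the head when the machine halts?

2

p0 | [a]caa___   read a → write _, move R, go to p0
p0 | _[c]aa___   read c → write b, move R, go to p2
p2 | _b[a]a___   read a → write b, move R, go to p0
p0 | _bb[a]___   read a → write _, move R, go to p0
p0 | _bb_[_]__   read _ → write _, move R, go to p2
p2 | _bb__[_]_   read _ → write _, move R, go to p3
p3 | _bb___[_]   read _ → write a, move L, go to p1
p1 | _bb__[_]a   read _ → write c, move L, go to p2
p2 | _bb_[_]ca   read _ → write _, move R, go to p3
p3 | _bb__[c]a   read c → write a, move R, go to p3
p3 | _bb__a[a]   read a → write c, move L, go to p3
p3 | _bb__[a]c   read a → write c, move L, go to p3
p3 | _bb_[_]cc   read _ → write a, move L, go to p1
p1 | _bb[_]acc   read _ → write c, move L, go to p2
p2 | _b[b]cacc
At halt the head is at cell 2.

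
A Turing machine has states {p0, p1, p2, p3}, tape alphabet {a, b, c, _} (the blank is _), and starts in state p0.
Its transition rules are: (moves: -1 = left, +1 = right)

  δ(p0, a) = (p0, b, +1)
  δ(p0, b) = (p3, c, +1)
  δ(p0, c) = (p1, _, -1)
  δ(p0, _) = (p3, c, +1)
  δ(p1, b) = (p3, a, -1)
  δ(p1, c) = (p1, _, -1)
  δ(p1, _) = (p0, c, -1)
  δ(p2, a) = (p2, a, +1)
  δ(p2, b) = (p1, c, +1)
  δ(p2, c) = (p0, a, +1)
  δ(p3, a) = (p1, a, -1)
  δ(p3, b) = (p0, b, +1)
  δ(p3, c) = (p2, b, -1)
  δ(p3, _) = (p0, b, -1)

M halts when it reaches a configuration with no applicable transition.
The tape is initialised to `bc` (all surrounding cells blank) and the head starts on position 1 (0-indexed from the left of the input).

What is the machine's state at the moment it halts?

state=p0 head=1 tape=__b[c]___   (p0,c)→(p1,_,-1)
state=p1 head=0 tape=__[b]____   (p1,b)→(p3,a,-1)
state=p3 head=-1 tape=_[_]a____   (p3,_)→(p0,b,-1)
state=p0 head=-2 tape=[_]ba____   (p0,_)→(p3,c,+1)
state=p3 head=-1 tape=c[b]a____   (p3,b)→(p0,b,+1)
state=p0 head=0 tape=cb[a]____   (p0,a)→(p0,b,+1)
state=p0 head=1 tape=cbb[_]___   (p0,_)→(p3,c,+1)
state=p3 head=2 tape=cbbc[_]__   (p3,_)→(p0,b,-1)
state=p0 head=1 tape=cbb[c]b__   (p0,c)→(p1,_,-1)
state=p1 head=0 tape=cb[b]_b__   (p1,b)→(p3,a,-1)
state=p3 head=-1 tape=c[b]a_b__   (p3,b)→(p0,b,+1)
state=p0 head=0 tape=cb[a]_b__   (p0,a)→(p0,b,+1)
state=p0 head=1 tape=cbb[_]b__   (p0,_)→(p3,c,+1)
state=p3 head=2 tape=cbbc[b]__   (p3,b)→(p0,b,+1)
state=p0 head=3 tape=cbbcb[_]_   (p0,_)→(p3,c,+1)
state=p3 head=4 tape=cbbcbc[_]   (p3,_)→(p0,b,-1)
state=p0 head=3 tape=cbbcb[c]b   (p0,c)→(p1,_,-1)
state=p1 head=2 tape=cbbc[b]_b   (p1,b)→(p3,a,-1)
state=p3 head=1 tape=cbb[c]a_b   (p3,c)→(p2,b,-1)
state=p2 head=0 tape=cb[b]ba_b   (p2,b)→(p1,c,+1)
state=p1 head=1 tape=cbc[b]a_b   (p1,b)→(p3,a,-1)
state=p3 head=0 tape=cb[c]aa_b   (p3,c)→(p2,b,-1)
state=p2 head=-1 tape=c[b]baa_b   (p2,b)→(p1,c,+1)
state=p1 head=0 tape=cc[b]aa_b   (p1,b)→(p3,a,-1)
state=p3 head=-1 tape=c[c]aaa_b   (p3,c)→(p2,b,-1)
state=p2 head=-2 tape=[c]baaa_b   (p2,c)→(p0,a,+1)
state=p0 head=-1 tape=a[b]aaa_b   (p0,b)→(p3,c,+1)
state=p3 head=0 tape=ac[a]aa_b   (p3,a)→(p1,a,-1)
state=p1 head=-1 tape=a[c]aaa_b   (p1,c)→(p1,_,-1)
state=p1 head=-2 tape=[a]_aaa_b
No transition is defined for (p1, a); M halts in state p1.

p1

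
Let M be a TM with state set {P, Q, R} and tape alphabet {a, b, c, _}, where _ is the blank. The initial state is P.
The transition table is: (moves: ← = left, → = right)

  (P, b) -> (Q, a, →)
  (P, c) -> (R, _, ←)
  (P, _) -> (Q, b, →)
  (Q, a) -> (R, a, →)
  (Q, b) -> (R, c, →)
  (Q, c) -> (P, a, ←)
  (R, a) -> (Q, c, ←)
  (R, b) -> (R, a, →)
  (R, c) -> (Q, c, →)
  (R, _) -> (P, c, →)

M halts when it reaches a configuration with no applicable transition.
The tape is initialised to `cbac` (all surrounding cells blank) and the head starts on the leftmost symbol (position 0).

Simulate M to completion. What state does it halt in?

state=P head=0 tape=_[c]bac   (P,c)→(R,_,←)
state=R head=-1 tape=[_]_bac   (R,_)→(P,c,→)
state=P head=0 tape=c[_]bac   (P,_)→(Q,b,→)
state=Q head=1 tape=cb[b]ac   (Q,b)→(R,c,→)
state=R head=2 tape=cbc[a]c   (R,a)→(Q,c,←)
state=Q head=1 tape=cb[c]cc   (Q,c)→(P,a,←)
state=P head=0 tape=c[b]acc   (P,b)→(Q,a,→)
state=Q head=1 tape=ca[a]cc   (Q,a)→(R,a,→)
state=R head=2 tape=caa[c]c   (R,c)→(Q,c,→)
state=Q head=3 tape=caac[c]   (Q,c)→(P,a,←)
state=P head=2 tape=caa[c]a   (P,c)→(R,_,←)
state=R head=1 tape=ca[a]_a   (R,a)→(Q,c,←)
state=Q head=0 tape=c[a]c_a   (Q,a)→(R,a,→)
state=R head=1 tape=ca[c]_a   (R,c)→(Q,c,→)
state=Q head=2 tape=cac[_]a
No transition is defined for (Q, _); M halts in state Q.

Q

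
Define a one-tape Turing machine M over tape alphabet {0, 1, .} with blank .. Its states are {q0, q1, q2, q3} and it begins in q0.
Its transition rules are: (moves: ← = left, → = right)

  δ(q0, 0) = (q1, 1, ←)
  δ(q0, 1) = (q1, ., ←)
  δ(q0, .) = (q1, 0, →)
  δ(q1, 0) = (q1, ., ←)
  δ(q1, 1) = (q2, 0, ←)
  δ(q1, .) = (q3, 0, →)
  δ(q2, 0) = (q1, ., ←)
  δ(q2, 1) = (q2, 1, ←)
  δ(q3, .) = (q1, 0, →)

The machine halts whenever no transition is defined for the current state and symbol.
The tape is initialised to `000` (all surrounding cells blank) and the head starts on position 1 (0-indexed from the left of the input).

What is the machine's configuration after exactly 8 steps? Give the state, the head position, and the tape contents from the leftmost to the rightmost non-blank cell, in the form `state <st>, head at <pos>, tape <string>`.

state=q0 head=1 tape=..0[0]0   (q0,0)→(q1,1,←)
state=q1 head=0 tape=..[0]10   (q1,0)→(q1,.,←)
state=q1 head=-1 tape=.[.].10   (q1,.)→(q3,0,→)
state=q3 head=0 tape=.0[.]10   (q3,.)→(q1,0,→)
state=q1 head=1 tape=.00[1]0   (q1,1)→(q2,0,←)
state=q2 head=0 tape=.0[0]00   (q2,0)→(q1,.,←)
state=q1 head=-1 tape=.[0].00   (q1,0)→(q1,.,←)
state=q1 head=-2 tape=[.]..00   (q1,.)→(q3,0,→)
state=q3 head=-1 tape=0[.].00
After 8 steps: state q3, head at -1, tape 0..00.

state q3, head at -1, tape 0..00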